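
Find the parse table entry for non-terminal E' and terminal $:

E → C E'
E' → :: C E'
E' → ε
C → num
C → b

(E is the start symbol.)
E' → ε

To find M[E', $], we find productions for E' where $ is in the predict set (PREDICT(N → α) = (FIRST(α) \ {ε}) ∪ (FOLLOW(N) if α ⇒* ε)).

Relevant sets:
  FOLLOW(E') = { $ }

E' → :: C E': PREDICT = { '::' }
E' → ε: PREDICT = { $ }
  $ is in predict set, so this production goes in M[E', $]

M[E', $] = E' → ε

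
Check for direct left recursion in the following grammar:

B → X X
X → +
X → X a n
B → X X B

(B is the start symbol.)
B → X X: starts with X
X → +: starts with '+'
X → X a n: LEFT RECURSIVE (starts with X)
B → X X B: starts with X

The grammar has direct left recursion on: X.

Answer: Yes, X is left-recursive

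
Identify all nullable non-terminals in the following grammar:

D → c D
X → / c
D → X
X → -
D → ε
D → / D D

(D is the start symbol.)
A non-terminal is nullable if it can derive ε (the empty string): either it has an ε-production, or it has a production whose right-hand side consists entirely of nullable non-terminals.

ε-productions: D → ε
So D is immediately nullable.
No further non-terminal can be added: every production for the remaining non-terminals contains a terminal or a non-nullable non-terminal.
Nullable = { 'D' }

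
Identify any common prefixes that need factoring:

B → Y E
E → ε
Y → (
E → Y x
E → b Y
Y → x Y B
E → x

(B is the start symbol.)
No, left-factoring is not needed

Left-factoring is needed when two productions for the same non-terminal
share a common prefix on the right-hand side.

Productions for E:
  E → ε
  E → Y x
  E → b Y
  E → x
Productions for Y:
  Y → (
  Y → x Y B

No common prefixes found.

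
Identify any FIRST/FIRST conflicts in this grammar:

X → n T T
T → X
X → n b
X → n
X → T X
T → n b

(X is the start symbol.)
Yes. X → n T T / X → n b on { 'n' }; X → n T T / X → n on { 'n' }; X → n T T / X → T X on { 'n' }; X → n b / X → n on { 'n' }; X → n b / X → T X on { 'n' }; X → n / X → T X on { 'n' }; T → X / T → n b on { 'n' }

A FIRST/FIRST conflict occurs when two productions N → α and N → β for the same non-terminal have FIRST(α) ∩ FIRST(β) ≠ ∅ (with ε ∈ FIRST of a nullable right-hand side, so two nullable alternatives also conflict).

FIRST sets of the non-terminals at (or reachable through a nullable prefix from) the front of some alternative:
  FIRST(T) = { 'n' }
  FIRST(X) = { 'n' }

Productions for X:
  X → n T T: FIRST = { 'n' }
  X → n b: FIRST = { 'n' }
  X → n: FIRST = { 'n' }
  X → T X: FIRST = { 'n' }
Productions for T:
  T → X: FIRST = { 'n' }
  T → n b: FIRST = { 'n' }

Conflict for X: X → n T T and X → n b
  Overlap: { 'n' }
Conflict for X: X → n T T and X → n
  Overlap: { 'n' }
Conflict for X: X → n T T and X → T X
  Overlap: { 'n' }
Conflict for X: X → n b and X → n
  Overlap: { 'n' }
Conflict for X: X → n b and X → T X
  Overlap: { 'n' }
Conflict for X: X → n and X → T X
  Overlap: { 'n' }
Conflict for T: T → X and T → n b
  Overlap: { 'n' }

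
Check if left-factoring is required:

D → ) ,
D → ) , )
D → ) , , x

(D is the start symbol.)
Yes, D has productions with common prefix ') ,'

Left-factoring is needed when two productions for the same non-terminal
share a common prefix on the right-hand side.

Productions for D:
  D → ) ,
  D → ) , )
  D → ) , , x

Found common prefix ') ,' in productions for D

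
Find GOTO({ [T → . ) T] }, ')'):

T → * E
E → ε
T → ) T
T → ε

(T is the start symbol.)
GOTO(I, ')') = CLOSURE({ [A → αX.β] : [A → α.Xβ] ∈ I, X = ')' })

Items with dot before ')', with the dot advanced:
  [T → . ) T] → [T → ) . T]
Closure of the advanced items:
  [T → ) . T] has the dot before T: add [T → . * E], [T → . ) T], [T → .]

GOTO = { [T → ) . T], [T → . ) T], [T → . * E], [T → .] }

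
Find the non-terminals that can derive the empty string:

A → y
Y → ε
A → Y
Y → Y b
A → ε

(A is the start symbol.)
A non-terminal is nullable if it can derive ε (the empty string): either it has an ε-production, or it has a production whose right-hand side consists entirely of nullable non-terminals.

ε-productions: Y → ε, A → ε
So Y, A are immediately nullable.
Every non-terminal is now nullable.
Nullable = { 'A', 'Y' }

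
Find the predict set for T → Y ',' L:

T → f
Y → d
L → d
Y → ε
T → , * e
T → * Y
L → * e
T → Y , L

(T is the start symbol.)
PREDICT(T → Y ',' L) = (FIRST(RHS) \ {ε}) ∪ (FOLLOW(T) if ε ∈ FIRST(RHS), i.e. RHS ⇒* ε)
FIRST(Y) = { 'd', ε }
FIRST(Y ',' L) = { ',', 'd' }
ε ∉ FIRST(Y ',' L), so FOLLOW(T) is not added.
PREDICT(T → Y ',' L) = { ',', 'd' }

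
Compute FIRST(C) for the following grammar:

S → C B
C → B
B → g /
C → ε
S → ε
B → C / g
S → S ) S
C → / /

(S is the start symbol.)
{ '/', 'g', ε }

FIRST sets of the other non-terminals involved (by the same procedure, iterated to a fixed point):
  FIRST(B) = { '/', 'g' }

From C → B:
  - B is a non-terminal: add FIRST(B) \ {ε} = { '/', 'g' }
    B is not nullable, so stop
From C → ε:
  - ε-production, so ε ∈ FIRST(C)
From C → / /:
  - '/' is a terminal: add '/' and stop

Collecting: FIRST(C) = { '/', 'g', ε }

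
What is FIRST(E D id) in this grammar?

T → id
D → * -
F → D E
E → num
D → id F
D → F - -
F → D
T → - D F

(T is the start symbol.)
FIRST sets of the non-terminals involved (from the grammar, by fixed-point iteration):
  FIRST(E) = { 'num' }

To compute FIRST(E D id), process the symbols left to right:
Symbol E is a non-terminal. Add FIRST(E) \ {ε} = { 'num' }
E is not nullable (ε ∉ FIRST(E)), so stop here.
FIRST(E D id) = { 'num' }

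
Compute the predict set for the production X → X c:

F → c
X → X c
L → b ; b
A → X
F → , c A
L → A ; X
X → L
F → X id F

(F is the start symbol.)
{ 'b' }

PREDICT(X → X c) = (FIRST(RHS) \ {ε}) ∪ (FOLLOW(X) if ε ∈ FIRST(RHS), i.e. RHS ⇒* ε)
FIRST(X) = { 'b' }
FIRST(X c) = { 'b' }
ε ∉ FIRST(X c), so FOLLOW(X) is not added.
PREDICT(X → X c) = { 'b' }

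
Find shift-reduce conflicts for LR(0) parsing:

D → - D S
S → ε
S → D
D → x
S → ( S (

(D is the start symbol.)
Augment with D' → D and build the canonical LR(0) collection (I0 = CLOSURE({[D' → . D]}), then GOTO on every symbol after a dot until no new states appear). It has 10 states:
  I0: { [D → . - D S], [D → . x], [D' → . D] }  — shift
  I1: { [D → - . D S], [D → . - D S], [D → . x] }  — shift
  I2: { [D' → D .] }  — accept
  I3: { [D → x .] }  — reduce
  I4: { [D → - D . S], [D → . - D S], [D → . x], [S → . ( S (], [S → . D], [S → .] }  — shift, reduce
  I5: { [D → . - D S], [D → . x], [S → ( . S (], [S → . ( S (], [S → . D], [S → .] }  — shift, reduce
  I6: { [S → D .] }  — reduce
  I7: { [D → - D S .] }  — reduce
  I8: { [S → ( S . (] }  — shift
  I9: { [S → ( S ( .] }  — reduce

I4 contains reduce item [S → .] and shift items [D → . - D S], [D → . x], [S → . ( S (] — shift-reduce conflict.
I5 contains reduce item [S → .] and shift items [D → . - D S], [D → . x], [S → . ( S (] — shift-reduce conflict.

Answer: Yes — I4: [S → .] vs [D → . - D S]; I5: [S → .] vs [D → . - D S]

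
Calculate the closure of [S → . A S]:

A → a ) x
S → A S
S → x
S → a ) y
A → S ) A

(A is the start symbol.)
Start with: [S → . A S]
  [S → . A S] has the dot before A: add [A → . a ) x], [A → . S ) A]
  [A → . S ) A] has the dot before S: add [S → . x], [S → . a ) y]
No further items can be added.

CLOSURE = { [A → . S ) A], [A → . a ) x], [S → . A S], [S → . a ) y], [S → . x] }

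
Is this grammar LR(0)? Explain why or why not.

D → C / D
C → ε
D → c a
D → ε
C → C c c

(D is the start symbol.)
A grammar is LR(0) if no state in the canonical LR(0) collection has:
  - both a shift item (dot before a terminal) and a complete item (shift-reduce conflict), or
  - two or more complete items (reduce-reduce conflict; the accept item [D' → D .] counts as a complete item here).

Augment with D' → D and build the canonical LR(0) collection (I0 = CLOSURE({[D' → . D]}), then GOTO on every symbol after a dot until no new states appear). It has 9 states:
  I0: { [C → . C c c], [C → .], [D → . C / D], [D → . c a], [D → .], [D' → . D] }  — shift, 2 reduces
  I1: { [C → C . c c], [D → C . / D] }  — shift
  I2: { [D' → D .] }  — accept
  I3: { [D → c . a] }  — shift
  I4: { [D → c a .] }  — reduce
  I5: { [C → . C c c], [C → .], [D → . C / D], [D → . c a], [D → .], [D → C / . D] }  — shift, 2 reduces
  I6: { [C → C c . c] }  — shift
  I7: { [C → C c c .] }  — reduce
  I8: { [D → C / D .] }  — reduce

Conflict in state I0:
  Shift-reduce conflict between [C → .] and [D → . c a]
So the grammar is NOT LR(0).

Answer: No. Shift-reduce conflict between [C → .] and [D → . c a]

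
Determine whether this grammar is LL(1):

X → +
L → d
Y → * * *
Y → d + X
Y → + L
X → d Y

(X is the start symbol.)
A grammar is LL(1) if for each non-terminal N with multiple productions, the predict sets of those productions are pairwise disjoint, where PREDICT(N → α) = (FIRST(α) \ {ε}) ∪ (FOLLOW(N) if α ⇒* ε).

For X:
  PREDICT(X → '+') = { '+' }
  PREDICT(X → d Y) = { 'd' }
For Y:
  PREDICT(Y → '*' '*' '*') = { '*' }
  PREDICT(Y → d '+' X) = { 'd' }
  PREDICT(Y → '+' L) = { '+' }
L has a single production, so nothing to check there.

All predict sets are disjoint. The grammar IS LL(1).

Answer: Yes, the grammar is LL(1).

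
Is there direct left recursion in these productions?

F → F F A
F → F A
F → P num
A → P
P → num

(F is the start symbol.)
Yes, F is left-recursive

Direct left recursion occurs when N → N α for some non-terminal N (the right-hand side begins with the left-hand side itself).

F → F F A: LEFT RECURSIVE (starts with F)
F → F A: LEFT RECURSIVE (starts with F)
F → P num: starts with P
A → P: starts with P
P → num: starts with num

The grammar has direct left recursion on: F.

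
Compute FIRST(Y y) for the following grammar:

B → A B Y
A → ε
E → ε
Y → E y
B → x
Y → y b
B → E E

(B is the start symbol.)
FIRST sets of the non-terminals involved (from the grammar, by fixed-point iteration):
  FIRST(Y) = { 'y' }

To compute FIRST(Y y), process the symbols left to right:
Symbol Y is a non-terminal. Add FIRST(Y) \ {ε} = { 'y' }
Y is not nullable (ε ∉ FIRST(Y)), so stop here.
FIRST(Y y) = { 'y' }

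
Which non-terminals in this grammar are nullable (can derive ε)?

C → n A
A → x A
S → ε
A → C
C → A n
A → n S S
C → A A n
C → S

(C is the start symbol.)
{ 'A', 'C', 'S' }

A non-terminal is nullable if it can derive ε (the empty string): either it has an ε-production, or it has a production whose right-hand side consists entirely of nullable non-terminals.

ε-productions: S → ε
So S is immediately nullable.
C → S: every symbol on the right is nullable, so C is nullable too.
A → C: every symbol on the right is nullable, so A is nullable too.
Every non-terminal is now nullable.
Nullable = { 'A', 'C', 'S' }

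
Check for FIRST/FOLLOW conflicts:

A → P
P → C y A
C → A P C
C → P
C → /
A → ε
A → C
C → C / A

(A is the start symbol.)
A FIRST/FOLLOW conflict occurs when a non-terminal N has a nullable alternative N → β (β ⇒* ε) and another alternative N → α with FIRST(α) ∩ FOLLOW(N) ≠ ∅: on such a lookahead the parser cannot decide between expanding α and letting N vanish via β.

Nullable non-terminals: A.
FIRST sets used below: FIRST(P) = { '/' }, FIRST(C) = { '/' }

A: nullable alternative(s) A → ε; FOLLOW(A) = { $, '/', 'y' }
  A → P: FIRST \ {ε} = { '/' } — overlaps FOLLOW(A) on { '/' }: CONFLICT
  A → ε: FIRST \ {ε} = { } — this is the only nullable alternative, skip
  A → C: FIRST \ {ε} = { '/' } — overlaps FOLLOW(A) on { '/' }: CONFLICT

C, P have no nullable alternative, so no FIRST/FOLLOW check is needed there.

So the grammar has 2 FIRST/FOLLOW conflicts (marked CONFLICT above).

Answer: Yes. A → P with FOLLOW(A) on { '/' }; A → C with FOLLOW(A) on { '/' }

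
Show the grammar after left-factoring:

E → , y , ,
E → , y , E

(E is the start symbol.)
Left-factoring transforms A → αβ₁ | αβ₂ into A → αA' and A' → β₁ | β₂
(α is the longest common prefix among the alternatives). Repeat until
no nonterminal has two alternatives with a common prefix.

Round 1: E has alternatives sharing prefix ', y ,'. Introduce E': E → , y , E'
  Add: E' → ,
  Add: E' → E

No remaining common prefixes — done.

Resulting grammar:
E → , y , E'
E' → ,
E' → E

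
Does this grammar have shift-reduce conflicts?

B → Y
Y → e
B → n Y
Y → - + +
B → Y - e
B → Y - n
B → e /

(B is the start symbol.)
Yes — I3: [B → Y .] vs [B → Y . - e]; I4: [Y → e .] vs [B → e . /]

Augment with B' → B and build the canonical LR(0) collection (I0 = CLOSURE({[B' → . B]}), then GOTO on every symbol after a dot until no new states appear). It has 14 states:
  I0: { [B → . Y - e], [B → . Y - n], [B → . Y], [B → . e /], [B → . n Y], [B' → . B], [Y → . - + +], [Y → . e] }  — shift
  I1: { [Y → - . + +] }  — shift
  I2: { [B' → B .] }  — accept
  I3: { [B → Y . - e], [B → Y . - n], [B → Y .] }  — shift, reduce
  I4: { [B → e . /], [Y → e .] }  — shift, reduce
  I5: { [B → n . Y], [Y → . - + +], [Y → . e] }  — shift
  I6: { [B → n Y .] }  — reduce
  I7: { [Y → e .] }  — reduce
  I8: { [B → e / .] }  — reduce
  I9: { [B → Y - . e], [B → Y - . n] }  — shift
  I10: { [B → Y - e .] }  — reduce
  I11: { [B → Y - n .] }  — reduce
  I12: { [Y → - + . +] }  — shift
  I13: { [Y → - + + .] }  — reduce

I3 contains reduce item [B → Y .] and shift items [B → Y . - e], [B → Y . - n] — shift-reduce conflict.
I4 contains reduce item [Y → e .] and shift item [B → e . /] — shift-reduce conflict.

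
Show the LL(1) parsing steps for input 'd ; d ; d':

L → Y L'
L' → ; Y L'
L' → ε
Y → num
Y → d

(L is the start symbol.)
Stack is shown with the top on the left.

Stack     Input        Action
-----------------------------
L $       d ; d ; d $  output L → Y L'
Y L' $    d ; d ; d $  output Y → d
d L' $    d ; d ; d $  match 'd'
L' $      ; d ; d $    output L' → ; Y L'
; Y L' $  ; d ; d $    match ';'
Y L' $    d ; d $      output Y → d
d L' $    d ; d $      match 'd'
L' $      ; d $        output L' → ; Y L'
; Y L' $  ; d $        match ';'
Y L' $    d $          output Y → d
d L' $    d $          match 'd'
L' $      $            output L' → ε
$         $            accept

The string is accepted.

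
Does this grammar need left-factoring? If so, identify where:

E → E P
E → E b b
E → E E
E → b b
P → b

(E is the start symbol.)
Left-factoring is needed when two productions for the same non-terminal
share a common prefix on the right-hand side.

Productions for E:
  E → E P
  E → E b b
  E → E E
  E → b b

Found common prefix 'E' in productions for E

Answer: Yes, E has productions with common prefix 'E'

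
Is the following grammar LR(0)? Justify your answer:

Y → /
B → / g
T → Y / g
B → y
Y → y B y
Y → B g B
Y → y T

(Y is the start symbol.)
A grammar is LR(0) if no state in the canonical LR(0) collection has:
  - both a shift item (dot before a terminal) and a complete item (shift-reduce conflict), or
  - two or more complete items (reduce-reduce conflict; the accept item [Y' → Y .] counts as a complete item here).

Augment with Y' → Y and build the canonical LR(0) collection (I0 = CLOSURE({[Y' → . Y]}), then GOTO on every symbol after a dot until no new states appear). It has 16 states:
  I0: { [B → . / g], [B → . y], [Y → . /], [Y → . B g B], [Y → . y B y], [Y → . y T], [Y' → . Y] }  — shift
  I1: { [B → / . g], [Y → / .] }  — shift, reduce
  I2: { [Y → B . g B] }  — shift
  I3: { [Y' → Y .] }  — accept
  I4: { [B → . / g], [B → . y], [B → y .], [T → . Y / g], [Y → . /], [Y → . B g B], [Y → . y B y], [Y → . y T], [Y → y . B y], [Y → y . T] }  — shift, reduce
  I5: { [Y → B . g B], [Y → y B . y] }  — shift
  I6: { [Y → y T .] }  — reduce
  I7: { [T → Y . / g] }  — shift
  I8: { [T → Y / . g] }  — shift
  I9: { [T → Y / g .] }  — reduce
  I10: { [B → . / g], [B → . y], [Y → B g . B] }  — shift
  I11: { [Y → y B y .] }  — reduce
  I12: { [B → / . g] }  — shift
  I13: { [Y → B g B .] }  — reduce
  I14: { [B → y .] }  — reduce
  I15: { [B → / g .] }  — reduce

Conflict in state I1:
  Shift-reduce conflict between [Y → / .] and [B → / . g]
So the grammar is NOT LR(0).

Answer: No. Shift-reduce conflict between [Y → / .] and [B → / . g]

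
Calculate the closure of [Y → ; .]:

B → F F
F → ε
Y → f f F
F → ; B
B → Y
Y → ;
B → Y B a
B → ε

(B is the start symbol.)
{ [Y → ; .] }

To compute CLOSURE, for each item [A → α.Bβ] where B is a non-terminal, add [B → .γ] for all productions B → γ; repeat for the newly added items until nothing changes.

Start with: [Y → ; .]
The dot is at the end, so nothing is added.

CLOSURE = { [Y → ; .] }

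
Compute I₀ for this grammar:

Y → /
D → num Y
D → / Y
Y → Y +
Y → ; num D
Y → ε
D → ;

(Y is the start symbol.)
First, augment the grammar with Y' → Y
I₀ = CLOSURE({ [Y' → . Y] }):
  [Y' → . Y] has the dot before Y: add [Y → . /], [Y → . Y +], [Y → . ; num D], [Y → .]
No further items can be added.

I₀ = { [Y → . /], [Y → . ; num D], [Y → . Y +], [Y → .], [Y' → . Y] }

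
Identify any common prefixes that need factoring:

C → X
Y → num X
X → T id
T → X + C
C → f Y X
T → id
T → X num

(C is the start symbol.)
Yes, T has productions with common prefix 'X'

Left-factoring is needed when two productions for the same non-terminal
share a common prefix on the right-hand side.

Productions for C:
  C → X
  C → f Y X
Productions for T:
  T → X + C
  T → id
  T → X num

Found common prefix 'X' in productions for T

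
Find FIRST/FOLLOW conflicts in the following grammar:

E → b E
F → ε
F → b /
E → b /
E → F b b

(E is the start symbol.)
A FIRST/FOLLOW conflict occurs when a non-terminal N has a nullable alternative N → β (β ⇒* ε) and another alternative N → α with FIRST(α) ∩ FOLLOW(N) ≠ ∅: on such a lookahead the parser cannot decide between expanding α and letting N vanish via β.

Nullable non-terminals: F.

F: nullable alternative(s) F → ε; FOLLOW(F) = { 'b' }
  F → ε: FIRST \ {ε} = { } — this is the only nullable alternative, skip
  F → b /: FIRST \ {ε} = { 'b' } — overlaps FOLLOW(F) on { 'b' }: CONFLICT

E has no nullable alternative, so no FIRST/FOLLOW check is needed there.

So the grammar has 1 FIRST/FOLLOW conflict (marked CONFLICT above).

Answer: Yes. F → b '/' with FOLLOW(F) on { 'b' }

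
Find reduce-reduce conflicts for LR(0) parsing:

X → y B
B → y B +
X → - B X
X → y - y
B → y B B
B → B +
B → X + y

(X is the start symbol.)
Yes — I9: [B → B + .] vs [B → y B + .]

A reduce-reduce conflict occurs when an LR(0) state has two complete items [A → α .] and [B → β .] — both call for a reduction, and with no lookahead the parser cannot choose between them.

Augment with X' → X and build the canonical LR(0) collection (I0 = CLOSURE({[X' → . X]}), then GOTO on every symbol after a dot until no new states appear). It has 17 states:
  I0: { [X → . - B X], [X → . y - y], [X → . y B], [X' → . X] }  — shift
  I1: { [B → . B +], [B → . X + y], [B → . y B +], [B → . y B B], [X → - . B X], [X → . - B X], [X → . y - y], [X → . y B] }  — shift
  I2: { [X' → X .] }  — accept
  I3: { [B → . B +], [B → . X + y], [B → . y B +], [B → . y B B], [X → . - B X], [X → . y - y], [X → . y B], [X → y . - y], [X → y . B] }  — shift
  I4: { [B → . B +], [B → . X + y], [B → . y B +], [B → . y B B], [X → - . B X], [X → . - B X], [X → . y - y], [X → . y B], [X → y - . y] }  — shift
  I5: { [B → B . +], [X → y B .] }  — shift, reduce
  I6: { [B → X . + y] }  — shift
  I7: { [B → . B +], [B → . X + y], [B → . y B +], [B → . y B B], [B → y . B +], [B → y . B B], [X → . - B X], [X → . y - y], [X → . y B], [X → y . - y], [X → y . B] }  — shift
  I8: { [B → . B +], [B → . X + y], [B → . y B +], [B → . y B B], [B → B . +], [B → y B . +], [B → y B . B], [X → . - B X], [X → . y - y], [X → . y B], [X → y B .] }  — shift, reduce
  I9: { [B → B + .], [B → y B + .] }  — 2 reduces
  I10: { [B → B . +], [B → y B B .] }  — shift, reduce
  I11: { [B → B + .] }  — reduce
  I12: { [B → X + . y] }  — shift
  I13: { [B → X + y .] }  — reduce
  I14: { [B → B . +], [X → - B . X], [X → . - B X], [X → . y - y], [X → . y B] }  — shift
  I15: { [B → . B +], [B → . X + y], [B → . y B +], [B → . y B B], [B → y . B +], [B → y . B B], [X → . - B X], [X → . y - y], [X → . y B], [X → y - y .], [X → y . - y], [X → y . B] }  — shift, reduce
  I16: { [X → - B X .] }  — reduce

I9 contains complete items [B → B + .], [B → y B + .] — reduce-reduce conflict.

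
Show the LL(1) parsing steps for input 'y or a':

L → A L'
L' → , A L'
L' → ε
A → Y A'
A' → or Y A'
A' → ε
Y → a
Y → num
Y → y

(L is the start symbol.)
Stack is shown with the top on the left.

Stack         Input     Action
------------------------------
L $           y or a $  output L → A L'
A L' $        y or a $  output A → Y A'
Y A' L' $     y or a $  output Y → y
y A' L' $     y or a $  match 'y'
A' L' $       or a $    output A' → or Y A'
or Y A' L' $  or a $    match 'or'
Y A' L' $     a $       output Y → a
a A' L' $     a $       match 'a'
A' L' $       $         output A' → ε
L' $          $         output L' → ε
$             $         accept

The string is accepted.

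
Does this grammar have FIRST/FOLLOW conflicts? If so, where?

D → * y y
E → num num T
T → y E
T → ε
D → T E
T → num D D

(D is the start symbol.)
Yes. T → y E with FOLLOW(T) on { 'y' }; T → num D D with FOLLOW(T) on { 'num' }

A FIRST/FOLLOW conflict occurs when a non-terminal N has a nullable alternative N → β (β ⇒* ε) and another alternative N → α with FIRST(α) ∩ FOLLOW(N) ≠ ∅: on such a lookahead the parser cannot decide between expanding α and letting N vanish via β.

Nullable non-terminals: T.

T: nullable alternative(s) T → ε; FOLLOW(T) = { $, '*', 'num', 'y' }
  T → y E: FIRST \ {ε} = { 'y' } — overlaps FOLLOW(T) on { 'y' }: CONFLICT
  T → ε: FIRST \ {ε} = { } — this is the only nullable alternative, skip
  T → num D D: FIRST \ {ε} = { 'num' } — overlaps FOLLOW(T) on { 'num' }: CONFLICT

D, E have no nullable alternative, so no FIRST/FOLLOW check is needed there.

So the grammar has 2 FIRST/FOLLOW conflicts (marked CONFLICT above).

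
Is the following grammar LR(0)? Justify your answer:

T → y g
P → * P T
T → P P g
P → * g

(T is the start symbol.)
Augment with T' → T and build the canonical LR(0) collection (I0 = CLOSURE({[T' → . T]}), then GOTO on every symbol after a dot until no new states appear). It has 11 states:
  I0: { [P → . * P T], [P → . * g], [T → . P P g], [T → . y g], [T' → . T] }  — shift
  I1: { [P → * . P T], [P → * . g], [P → . * P T], [P → . * g] }  — shift
  I2: { [P → . * P T], [P → . * g], [T → P . P g] }  — shift
  I3: { [T' → T .] }  — accept
  I4: { [T → y . g] }  — shift
  I5: { [T → y g .] }  — reduce
  I6: { [T → P P . g] }  — shift
  I7: { [T → P P g .] }  — reduce
  I8: { [P → * P . T], [P → . * P T], [P → . * g], [T → . P P g], [T → . y g] }  — shift
  I9: { [P → * g .] }  — reduce
  I10: { [P → * P T .] }  — reduce

Every state is either a pure shift/goto state or contains exactly one complete item and nothing to shift — no conflicts. The grammar is LR(0).

Answer: Yes, the grammar is LR(0)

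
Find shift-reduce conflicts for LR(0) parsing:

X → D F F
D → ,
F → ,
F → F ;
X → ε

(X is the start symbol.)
Augment with X' → X and build the canonical LR(0) collection (I0 = CLOSURE({[X' → . X]}), then GOTO on every symbol after a dot until no new states appear). It has 8 states:
  I0: { [D → . ,], [X → . D F F], [X → .], [X' → . X] }  — shift, reduce
  I1: { [D → , .] }  — reduce
  I2: { [F → . ,], [F → . F ;], [X → D . F F] }  — shift
  I3: { [X' → X .] }  — accept
  I4: { [F → , .] }  — reduce
  I5: { [F → . ,], [F → . F ;], [F → F . ;], [X → D F . F] }  — shift
  I6: { [F → F ; .] }  — reduce
  I7: { [F → F . ;], [X → D F F .] }  — shift, reduce

I0 contains reduce item [X → .] and shift item [D → . ,] — shift-reduce conflict.
I7 contains reduce item [X → D F F .] and shift item [F → F . ;] — shift-reduce conflict.

Answer: Yes — I0: [X → .] vs [D → . ,]; I7: [X → D F F .] vs [F → F . ;]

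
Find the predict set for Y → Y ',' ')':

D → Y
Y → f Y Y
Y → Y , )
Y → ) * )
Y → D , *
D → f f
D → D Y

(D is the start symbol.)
PREDICT(Y → Y ',' ')') = (FIRST(RHS) \ {ε}) ∪ (FOLLOW(Y) if ε ∈ FIRST(RHS), i.e. RHS ⇒* ε)
FIRST(Y) = { ')', 'f' }
FIRST(Y ',' ')') = { ')', 'f' }
ε ∉ FIRST(Y ',' ')'), so FOLLOW(Y) is not added.
PREDICT(Y → Y ',' ')') = { ')', 'f' }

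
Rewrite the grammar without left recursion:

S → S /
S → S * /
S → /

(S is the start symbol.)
S → / S'
S' → / S'
S' → * / S'
S' → ε

S is directly left-recursive. The standard transformation for
  A → A α₁ | ... | A α_m | β₁ | ... | β_n
is
  A  → β₁ A' | ... | β_n A'
  A' → α₁ A' | ... | α_m A' | ε

S → / becomes S → / S'
S → S / becomes S' → / S'
S → S * / becomes S' → * / S'
Add S' → ε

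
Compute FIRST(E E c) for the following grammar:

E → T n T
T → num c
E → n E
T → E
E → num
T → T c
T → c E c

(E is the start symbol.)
FIRST sets of the non-terminals involved (from the grammar, by fixed-point iteration):
  FIRST(E) = { 'c', 'n', 'num' }

To compute FIRST(E E c), process the symbols left to right:
Symbol E is a non-terminal. Add FIRST(E) \ {ε} = { 'c', 'n', 'num' }
E is not nullable (ε ∉ FIRST(E)), so stop here.
FIRST(E E c) = { 'c', 'n', 'num' }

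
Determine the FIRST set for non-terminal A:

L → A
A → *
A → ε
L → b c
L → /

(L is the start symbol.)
{ '*', ε }

To compute FIRST(A), examine every production with A on the left-hand side, reading each right-hand side left to right until a non-nullable symbol is reached.

From A → *:
  - '*' is a terminal: add '*' and stop
From A → ε:
  - ε-production, so ε ∈ FIRST(A)

Collecting: FIRST(A) = { '*', ε }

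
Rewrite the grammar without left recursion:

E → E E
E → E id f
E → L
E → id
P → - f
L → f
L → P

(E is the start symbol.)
E is directly left-recursive. The standard transformation for
  A → A α₁ | ... | A α_m | β₁ | ... | β_n
is
  A  → β₁ A' | ... | β_n A'
  A' → α₁ A' | ... | α_m A' | ε

E → L becomes E → L E'
E → id becomes E → id E'
E → E E becomes E' → E E'
E → E id f becomes E' → id f E'
Add E' → ε

Productions for other non-terminals are unchanged:
  P → - f
  L → f
  L → P

Resulting grammar:
E → L E'
E → id E'
E' → E E'
E' → id f E'
E' → ε
P → - f
L → f
L → P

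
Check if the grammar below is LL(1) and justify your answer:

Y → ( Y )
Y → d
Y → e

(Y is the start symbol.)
Yes, the grammar is LL(1).

A grammar is LL(1) if for each non-terminal N with multiple productions, the predict sets of those productions are pairwise disjoint, where PREDICT(N → α) = (FIRST(α) \ {ε}) ∪ (FOLLOW(N) if α ⇒* ε).

For Y:
  PREDICT(Y → '(' Y ')') = { '(' }
  PREDICT(Y → d) = { 'd' }
  PREDICT(Y → e) = { 'e' }

All predict sets are disjoint. The grammar IS LL(1).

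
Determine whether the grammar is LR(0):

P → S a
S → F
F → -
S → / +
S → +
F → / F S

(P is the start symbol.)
Yes, the grammar is LR(0)

Augment with P' → P and build the canonical LR(0) collection (I0 = CLOSURE({[P' → . P]}), then GOTO on every symbol after a dot until no new states appear). It has 12 states:
  I0: { [F → . -], [F → . / F S], [P → . S a], [P' → . P], [S → . +], [S → . / +], [S → . F] }  — shift
  I1: { [S → + .] }  — reduce
  I2: { [F → - .] }  — reduce
  I3: { [F → . -], [F → . / F S], [F → / . F S], [S → / . +] }  — shift
  I4: { [S → F .] }  — reduce
  I5: { [P' → P .] }  — accept
  I6: { [P → S . a] }  — shift
  I7: { [P → S a .] }  — reduce
  I8: { [S → / + .] }  — reduce
  I9: { [F → . -], [F → . / F S], [F → / . F S] }  — shift
  I10: { [F → . -], [F → . / F S], [F → / F . S], [S → . +], [S → . / +], [S → . F] }  — shift
  I11: { [F → / F S .] }  — reduce

Every state is either a pure shift/goto state or contains exactly one complete item and nothing to shift — no conflicts. The grammar is LR(0).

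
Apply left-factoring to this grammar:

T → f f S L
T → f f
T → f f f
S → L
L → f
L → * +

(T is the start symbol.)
T → f f T'
T' → S L
T' → ε
T' → f
S → L
L → f
L → * +

Left-factoring transforms A → αβ₁ | αβ₂ into A → αA' and A' → β₁ | β₂
(α is the longest common prefix among the alternatives). Repeat until
no nonterminal has two alternatives with a common prefix.

Round 1: T has alternatives sharing prefix 'f f'. Introduce T': T → f f T'
  Add: T' → S L
  Add: T' → ε
  Add: T' → f

No remaining common prefixes — done.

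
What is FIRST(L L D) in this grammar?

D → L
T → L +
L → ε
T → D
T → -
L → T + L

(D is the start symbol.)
FIRST sets of the non-terminals involved (from the grammar, by fixed-point iteration):
  FIRST(L) = { '+', '-', ε }
  FIRST(D) = { '+', '-', ε }

To compute FIRST(L L D), process the symbols left to right:
Symbol L is a non-terminal. Add FIRST(L) \ {ε} = { '+', '-' }
L is nullable (ε ∈ FIRST(L)), continue to the next symbol.
Symbol L is a non-terminal. Add FIRST(L) \ {ε} = { '+', '-' }
L is nullable (ε ∈ FIRST(L)), continue to the next symbol.
Symbol D is a non-terminal. Add FIRST(D) \ {ε} = { '+', '-' }
D is nullable (ε ∈ FIRST(D)), continue to the next symbol.
All symbols are nullable, so ε is in the result.
FIRST(L L D) = { '+', '-', ε }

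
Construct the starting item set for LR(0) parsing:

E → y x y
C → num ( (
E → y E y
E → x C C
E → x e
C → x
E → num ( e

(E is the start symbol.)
First, augment the grammar with E' → E
I₀ = CLOSURE({ [E' → . E] }):
  [E' → . E] has the dot before E: add [E → . y x y], [E → . y E y], [E → . x C C], [E → . x e], [E → . num ( e]
No further items can be added.

I₀ = { [E → . num ( e], [E → . x C C], [E → . x e], [E → . y E y], [E → . y x y], [E' → . E] }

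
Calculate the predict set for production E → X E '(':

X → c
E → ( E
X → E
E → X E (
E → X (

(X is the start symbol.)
PREDICT(E → X E '(') = (FIRST(RHS) \ {ε}) ∪ (FOLLOW(E) if ε ∈ FIRST(RHS), i.e. RHS ⇒* ε)
FIRST(X) = { '(', 'c' }
FIRST(X E '(') = { '(', 'c' }
ε ∉ FIRST(X E '('), so FOLLOW(E) is not added.
PREDICT(E → X E '(') = { '(', 'c' }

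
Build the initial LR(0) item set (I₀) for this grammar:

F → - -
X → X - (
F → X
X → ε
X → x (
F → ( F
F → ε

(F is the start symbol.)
{ [F → . ( F], [F → . - -], [F → . X], [F → .], [F' → . F], [X → . X - (], [X → . x (], [X → .] }

First, augment the grammar with F' → F
I₀ = CLOSURE({ [F' → . F] }):
  [F' → . F] has the dot before F: add [F → . - -], [F → . X], [F → . ( F], [F → .]
  [F → . X] has the dot before X: add [X → . X - (], [X → .], [X → . x (]
No further items can be added.

I₀ = { [F → . ( F], [F → . - -], [F → . X], [F → .], [F' → . F], [X → . X - (], [X → . x (], [X → .] }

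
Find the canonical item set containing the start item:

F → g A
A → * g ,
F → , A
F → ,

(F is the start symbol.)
{ [F → . , A], [F → . ,], [F → . g A], [F' → . F] }

First, augment the grammar with F' → F
I₀ = CLOSURE({ [F' → . F] }):
  [F' → . F] has the dot before F: add [F → . g A], [F → . , A], [F → . ,]
No further items can be added.

I₀ = { [F → . , A], [F → . ,], [F → . g A], [F' → . F] }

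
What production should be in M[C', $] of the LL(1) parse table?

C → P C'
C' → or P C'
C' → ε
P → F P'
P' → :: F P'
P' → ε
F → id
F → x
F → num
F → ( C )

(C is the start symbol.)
C' → ε

To find M[C', $], we find productions for C' where $ is in the predict set (PREDICT(N → α) = (FIRST(α) \ {ε}) ∪ (FOLLOW(N) if α ⇒* ε)).

Relevant sets:
  FOLLOW(C') = { $, ')' }

C' → or P C': PREDICT = { 'or' }
C' → ε: PREDICT = { $, ')' }
  $ is in predict set, so this production goes in M[C', $]

M[C', $] = C' → ε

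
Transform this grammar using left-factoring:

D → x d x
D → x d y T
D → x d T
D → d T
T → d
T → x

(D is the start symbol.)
D → x d D'
D' → x
D' → y T
D' → T
D → d T
T → d
T → x

Left-factoring transforms A → αβ₁ | αβ₂ into A → αA' and A' → β₁ | β₂
(α is the longest common prefix among the alternatives). Repeat until
no nonterminal has two alternatives with a common prefix.

Round 1: D has alternatives sharing prefix 'x d'. Introduce D': D → x d D'
  Add: D' → x
  Add: D' → y T
  Add: D' → T

No remaining common prefixes — done.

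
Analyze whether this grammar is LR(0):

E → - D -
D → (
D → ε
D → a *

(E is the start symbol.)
A grammar is LR(0) if no state in the canonical LR(0) collection has:
  - both a shift item (dot before a terminal) and a complete item (shift-reduce conflict), or
  - two or more complete items (reduce-reduce conflict; the accept item [E' → E .] counts as a complete item here).

Augment with E' → E and build the canonical LR(0) collection (I0 = CLOSURE({[E' → . E]}), then GOTO on every symbol after a dot until no new states appear). It has 8 states:
  I0: { [E → . - D -], [E' → . E] }  — shift
  I1: { [D → . (], [D → . a *], [D → .], [E → - . D -] }  — shift, reduce
  I2: { [E' → E .] }  — accept
  I3: { [D → ( .] }  — reduce
  I4: { [E → - D . -] }  — shift
  I5: { [D → a . *] }  — shift
  I6: { [D → a * .] }  — reduce
  I7: { [E → - D - .] }  — reduce

Conflict in state I1:
  Shift-reduce conflict between [D → .] and [D → . (]
So the grammar is NOT LR(0).

Answer: No. Shift-reduce conflict between [D → .] and [D → . (]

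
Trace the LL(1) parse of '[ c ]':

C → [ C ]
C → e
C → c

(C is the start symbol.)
Stack is shown with the top on the left.

Stack    Input    Action
------------------------
C $      [ c ] $  output C → [ C ]
[ C ] $  [ c ] $  match '['
C ] $    c ] $    output C → c
c ] $    c ] $    match 'c'
] $      ] $      match ']'
$        $        accept

The string is accepted.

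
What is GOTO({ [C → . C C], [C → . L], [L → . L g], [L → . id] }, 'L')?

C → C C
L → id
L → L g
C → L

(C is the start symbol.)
{ [C → L .], [L → L . g] }

GOTO(I, 'L') = CLOSURE({ [A → αX.β] : [A → α.Xβ] ∈ I, X = 'L' })

Items with dot before 'L', with the dot advanced:
  [C → . L] → [C → L .]
  [L → . L g] → [L → L . g]
Closure adds nothing (no advanced item has the dot before a non-terminal).

GOTO = { [C → L .], [L → L . g] }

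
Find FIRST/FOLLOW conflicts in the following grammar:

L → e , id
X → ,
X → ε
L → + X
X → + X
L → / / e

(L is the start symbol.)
No FIRST/FOLLOW conflicts.

A FIRST/FOLLOW conflict occurs when a non-terminal N has a nullable alternative N → β (β ⇒* ε) and another alternative N → α with FIRST(α) ∩ FOLLOW(N) ≠ ∅: on such a lookahead the parser cannot decide between expanding α and letting N vanish via β.

Nullable non-terminals: X.

X: nullable alternative(s) X → ε; FOLLOW(X) = { $ }
  X → ,: FIRST \ {ε} = { ',' } — disjoint from FOLLOW(X)
  X → ε: FIRST \ {ε} = { } — this is the only nullable alternative, skip
  X → + X: FIRST \ {ε} = { '+' } — disjoint from FOLLOW(X)

L has no nullable alternative, so no FIRST/FOLLOW check is needed there.

No FIRST/FOLLOW conflicts found.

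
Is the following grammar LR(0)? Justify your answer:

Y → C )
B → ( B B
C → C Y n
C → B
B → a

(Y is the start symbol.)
Yes, the grammar is LR(0)

A grammar is LR(0) if no state in the canonical LR(0) collection has:
  - both a shift item (dot before a terminal) and a complete item (shift-reduce conflict), or
  - two or more complete items (reduce-reduce conflict; the accept item [Y' → Y .] counts as a complete item here).

Augment with Y' → Y and build the canonical LR(0) collection (I0 = CLOSURE({[Y' → . Y]}), then GOTO on every symbol after a dot until no new states appear). It has 11 states:
  I0: { [B → . ( B B], [B → . a], [C → . B], [C → . C Y n], [Y → . C )], [Y' → . Y] }  — shift
  I1: { [B → ( . B B], [B → . ( B B], [B → . a] }  — shift
  I2: { [C → B .] }  — reduce
  I3: { [B → . ( B B], [B → . a], [C → . B], [C → . C Y n], [C → C . Y n], [Y → . C )], [Y → C . )] }  — shift
  I4: { [Y' → Y .] }  — accept
  I5: { [B → a .] }  — reduce
  I6: { [Y → C ) .] }  — reduce
  I7: { [C → C Y . n] }  — shift
  I8: { [C → C Y n .] }  — reduce
  I9: { [B → ( B . B], [B → . ( B B], [B → . a] }  — shift
  I10: { [B → ( B B .] }  — reduce

Every state is either a pure shift/goto state or contains exactly one complete item and nothing to shift — no conflicts. The grammar is LR(0).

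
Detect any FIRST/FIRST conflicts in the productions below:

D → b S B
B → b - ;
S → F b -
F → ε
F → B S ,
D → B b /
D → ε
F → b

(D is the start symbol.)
FIRST sets of the non-terminals at (or reachable through a nullable prefix from) the front of some alternative:
  FIRST(B) = { 'b' }

Productions for D:
  D → b S B: FIRST = { 'b' }
  D → B b /: FIRST = { 'b' }
  D → ε: FIRST = { ε }
Productions for F:
  F → ε: FIRST = { ε }
  F → B S ,: FIRST = { 'b' }
  F → b: FIRST = { 'b' }
B, S have only one production, so no FIRST/FIRST conflict is possible there.

Conflict for D: D → b S B and D → B b /
  Overlap: { 'b' }
Conflict for F: F → B S , and F → b
  Overlap: { 'b' }

Answer: Yes. D → b S B / D → B b '/' on { 'b' }; F → B S ',' / F → b on { 'b' }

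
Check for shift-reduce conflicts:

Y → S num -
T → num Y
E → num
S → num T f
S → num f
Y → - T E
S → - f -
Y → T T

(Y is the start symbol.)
A shift-reduce conflict occurs when an LR(0) state has both:
  - a complete (reduce) item [A → α .] (dot at the end), and
  - a shift item [B → β . c γ] (dot before a terminal).

Augment with Y' → Y and build the canonical LR(0) collection (I0 = CLOSURE({[Y' → . Y]}), then GOTO on every symbol after a dot until no new states appear). It has 19 states:
  I0: { [S → . - f -], [S → . num T f], [S → . num f], [T → . num Y], [Y → . - T E], [Y → . S num -], [Y → . T T], [Y' → . Y] }  — shift
  I1: { [S → - . f -], [T → . num Y], [Y → - . T E] }  — shift
  I2: { [Y → S . num -] }  — shift
  I3: { [T → . num Y], [Y → T . T] }  — shift
  I4: { [Y' → Y .] }  — accept
  I5: { [S → . - f -], [S → . num T f], [S → . num f], [S → num . T f], [S → num . f], [T → . num Y], [T → num . Y], [Y → . - T E], [Y → . S num -], [Y → . T T] }  — shift
  I6: { [S → num T . f], [T → . num Y], [Y → T . T] }  — shift
  I7: { [T → num Y .] }  — reduce
  I8: { [S → num f .] }  — reduce
  I9: { [Y → T T .] }  — reduce
  I10: { [S → num T f .] }  — reduce
  I11: { [S → . - f -], [S → . num T f], [S → . num f], [T → . num Y], [T → num . Y], [Y → . - T E], [Y → . S num -], [Y → . T T] }  — shift
  I12: { [Y → S num . -] }  — shift
  I13: { [Y → S num - .] }  — reduce
  I14: { [E → . num], [Y → - T . E] }  — shift
  I15: { [S → - f . -] }  — shift
  I16: { [S → - f - .] }  — reduce
  I17: { [Y → - T E .] }  — reduce
  I18: { [E → num .] }  — reduce

No state contains both a complete item and a shift item.

Answer: No shift-reduce conflicts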